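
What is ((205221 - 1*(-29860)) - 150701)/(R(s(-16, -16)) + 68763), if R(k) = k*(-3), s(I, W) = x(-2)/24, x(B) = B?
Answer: 337520/275053 ≈ 1.2271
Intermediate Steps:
s(I, W) = -1/12 (s(I, W) = -2/24 = -2*1/24 = -1/12)
R(k) = -3*k
((205221 - 1*(-29860)) - 150701)/(R(s(-16, -16)) + 68763) = ((205221 - 1*(-29860)) - 150701)/(-3*(-1/12) + 68763) = ((205221 + 29860) - 150701)/(1/4 + 68763) = (235081 - 150701)/(275053/4) = 84380*(4/275053) = 337520/275053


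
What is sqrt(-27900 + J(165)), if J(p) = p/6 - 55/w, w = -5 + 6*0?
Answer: I*sqrt(111446)/2 ≈ 166.92*I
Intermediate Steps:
w = -5 (w = -5 + 0 = -5)
J(p) = 11 + p/6 (J(p) = p/6 - 55/(-5) = p*(1/6) - 55*(-1/5) = p/6 + 11 = 11 + p/6)
sqrt(-27900 + J(165)) = sqrt(-27900 + (11 + (1/6)*165)) = sqrt(-27900 + (11 + 55/2)) = sqrt(-27900 + 77/2) = sqrt(-55723/2) = I*sqrt(111446)/2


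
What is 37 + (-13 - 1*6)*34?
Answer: -609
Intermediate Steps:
37 + (-13 - 1*6)*34 = 37 + (-13 - 6)*34 = 37 - 19*34 = 37 - 646 = -609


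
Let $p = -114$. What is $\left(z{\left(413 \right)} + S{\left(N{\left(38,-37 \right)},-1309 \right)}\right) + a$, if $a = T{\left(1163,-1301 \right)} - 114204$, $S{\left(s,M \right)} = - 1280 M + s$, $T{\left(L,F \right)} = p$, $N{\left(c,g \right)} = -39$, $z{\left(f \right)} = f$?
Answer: $1561576$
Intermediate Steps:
$T{\left(L,F \right)} = -114$
$S{\left(s,M \right)} = s - 1280 M$
$a = -114318$ ($a = -114 - 114204 = -114318$)
$\left(z{\left(413 \right)} + S{\left(N{\left(38,-37 \right)},-1309 \right)}\right) + a = \left(413 - -1675481\right) - 114318 = \left(413 + \left(-39 + 1675520\right)\right) - 114318 = \left(413 + 1675481\right) - 114318 = 1675894 - 114318 = 1561576$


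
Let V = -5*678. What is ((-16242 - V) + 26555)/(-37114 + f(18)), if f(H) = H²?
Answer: -13703/36790 ≈ -0.37247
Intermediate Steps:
V = -3390
((-16242 - V) + 26555)/(-37114 + f(18)) = ((-16242 - 1*(-3390)) + 26555)/(-37114 + 18²) = ((-16242 + 3390) + 26555)/(-37114 + 324) = (-12852 + 26555)/(-36790) = 13703*(-1/36790) = -13703/36790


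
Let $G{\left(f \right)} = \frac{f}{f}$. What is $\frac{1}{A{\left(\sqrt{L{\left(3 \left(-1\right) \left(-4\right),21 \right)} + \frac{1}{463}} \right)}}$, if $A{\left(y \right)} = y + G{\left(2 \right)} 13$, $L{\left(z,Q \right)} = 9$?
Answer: $\frac{6019}{74079} - \frac{2 \sqrt{482446}}{74079} \approx 0.062499$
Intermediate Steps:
$G{\left(f \right)} = 1$
$A{\left(y \right)} = 13 + y$ ($A{\left(y \right)} = y + 1 \cdot 13 = y + 13 = 13 + y$)
$\frac{1}{A{\left(\sqrt{L{\left(3 \left(-1\right) \left(-4\right),21 \right)} + \frac{1}{463}} \right)}} = \frac{1}{13 + \sqrt{9 + \frac{1}{463}}} = \frac{1}{13 + \sqrt{\frac{4168}{463}}} = \frac{1}{13 + \frac{2 \sqrt{482446}}{463}}$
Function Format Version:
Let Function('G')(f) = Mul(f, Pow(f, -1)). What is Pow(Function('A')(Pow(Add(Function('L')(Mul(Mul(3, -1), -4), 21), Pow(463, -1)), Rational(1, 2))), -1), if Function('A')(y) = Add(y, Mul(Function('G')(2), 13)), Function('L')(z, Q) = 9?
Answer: Add(Rational(6019, 74079), Mul(Rational(-2, 74079), Pow(482446, Rational(1, 2)))) ≈ 0.062499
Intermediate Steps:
Function('G')(f) = 1
Function('A')(y) = Add(13, y) (Function('A')(y) = Add(y, Mul(1, 13)) = Add(y, 13) = Add(13, y))
Pow(Function('A')(Pow(Add(Function('L')(Mul(Mul(3, -1), -4), 21), Pow(463, -1)), Rational(1, 2))), -1) = Pow(Add(13, Pow(Add(9, Pow(463, -1)), Rational(1, 2))), -1) = Pow(Add(13, Pow(Add(9, Rational(1, 463)), Rational(1, 2))), -1) = Pow(Add(13, Pow(Rational(4168, 463), Rational(1, 2))), -1) = Pow(Add(13, Mul(Rational(2, 463), Pow(482446, Rational(1, 2)))), -1)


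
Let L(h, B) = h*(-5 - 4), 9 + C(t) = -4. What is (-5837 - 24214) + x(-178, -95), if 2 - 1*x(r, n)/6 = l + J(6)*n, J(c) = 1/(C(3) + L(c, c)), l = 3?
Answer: -2014389/67 ≈ -30066.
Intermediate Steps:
C(t) = -13 (C(t) = -9 - 4 = -13)
L(h, B) = -9*h (L(h, B) = h*(-9) = -9*h)
J(c) = 1/(-13 - 9*c)
x(r, n) = -6 + 6*n/67 (x(r, n) = 12 - 6*(3 + (-1/(13 + 9*6))*n) = 12 - 6*(3 + (-1/(13 + 54))*n) = 12 - 6*(3 + (-1/67)*n) = 12 - 6*(3 + (-1*1/67)*n) = 12 - 6*(3 - n/67) = 12 + (-18 + 6*n/67) = -6 + 6*n/67)
(-5837 - 24214) + x(-178, -95) = (-5837 - 24214) + (-6 + (6/67)*(-95)) = -30051 + (-6 - 570/67) = -30051 - 972/67 = -2014389/67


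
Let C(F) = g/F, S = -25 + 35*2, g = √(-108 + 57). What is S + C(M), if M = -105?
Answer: 45 - I*√51/105 ≈ 45.0 - 0.068014*I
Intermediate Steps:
g = I*√51 (g = √(-51) = I*√51 ≈ 7.1414*I)
S = 45 (S = -25 + 70 = 45)
C(F) = I*√51/F (C(F) = (I*√51)/F = I*√51/F)
S + C(M) = 45 + I*√51/(-105) = 45 + I*√51*(-1/105) = 45 - I*√51/105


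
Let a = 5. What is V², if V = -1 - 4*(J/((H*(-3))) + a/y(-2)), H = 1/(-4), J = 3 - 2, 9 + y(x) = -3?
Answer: 196/9 ≈ 21.778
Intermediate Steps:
y(x) = -12 (y(x) = -9 - 3 = -12)
J = 1
H = -¼ ≈ -0.25000
V = -14/3 (V = -1 - 4*(1/(-¼*(-3)) + 5/(-12)) = -1 - 4*(1/(¾) + 5*(-1/12)) = -1 - 4*(1*(4/3) - 5/12) = -1 - 4*(4/3 - 5/12) = -1 - 4*11/12 = -1 - 11/3 = -14/3 ≈ -4.6667)
V² = (-14/3)² = 196/9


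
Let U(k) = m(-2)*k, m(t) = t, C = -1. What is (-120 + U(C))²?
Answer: 13924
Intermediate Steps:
U(k) = -2*k
(-120 + U(C))² = (-120 - 2*(-1))² = (-120 + 2)² = (-118)² = 13924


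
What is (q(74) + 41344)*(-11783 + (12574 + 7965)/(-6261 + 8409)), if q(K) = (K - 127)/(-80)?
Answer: -16729270941937/34368 ≈ -4.8677e+8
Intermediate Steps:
q(K) = 127/80 - K/80 (q(K) = -(-127 + K)/80 = 127/80 - K/80)
(q(74) + 41344)*(-11783 + (12574 + 7965)/(-6261 + 8409)) = ((127/80 - 1/80*74) + 41344)*(-11783 + (12574 + 7965)/(-6261 + 8409)) = ((127/80 - 37/40) + 41344)*(-11783 + 20539/2148) = (53/80 + 41344)*(-11783 + 20539*(1/2148)) = 3307573*(-11783 + 20539/2148)/80 = (3307573/80)*(-25289345/2148) = -16729270941937/34368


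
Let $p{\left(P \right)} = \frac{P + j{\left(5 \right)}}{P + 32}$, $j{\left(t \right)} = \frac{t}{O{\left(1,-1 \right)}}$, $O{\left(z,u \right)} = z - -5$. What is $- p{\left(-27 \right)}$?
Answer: $\frac{157}{30} \approx 5.2333$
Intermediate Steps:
$O{\left(z,u \right)} = 5 + z$ ($O{\left(z,u \right)} = z + 5 = 5 + z$)
$j{\left(t \right)} = \frac{t}{6}$ ($j{\left(t \right)} = \frac{t}{5 + 1} = \frac{t}{6}$)
$p{\left(P \right)} = \frac{\frac{5}{6} + P}{32 + P}$ ($p{\left(P \right)} = \frac{P + \frac{1}{6} \cdot 5}{P + 32} = \frac{P + \frac{5}{6}}{32 + P} = \frac{\frac{5}{6} + P}{32 + P}$)
$- p{\left(-27 \right)} = - \frac{\frac{5}{6} - 27}{32 - 27} = - \frac{-157}{5 \cdot 6} = \left(-1\right) \left(- \frac{157}{30}\right) = \frac{157}{30}$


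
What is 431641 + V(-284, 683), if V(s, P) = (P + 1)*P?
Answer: 898813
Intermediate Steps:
V(s, P) = P*(1 + P) (V(s, P) = (1 + P)*P = P*(1 + P))
431641 + V(-284, 683) = 431641 + 683*(1 + 683) = 431641 + 683*684 = 431641 + 467172 = 898813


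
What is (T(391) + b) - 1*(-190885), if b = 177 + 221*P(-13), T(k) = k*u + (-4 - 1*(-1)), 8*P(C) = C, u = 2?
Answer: 1531855/8 ≈ 1.9148e+5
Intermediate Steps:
P(C) = C/8
T(k) = -3 + 2*k (T(k) = k*2 + (-4 - 1*(-1)) = 2*k + (-4 + 1) = 2*k - 3 = -3 + 2*k)
b = -1457/8 (b = 177 + 221*((⅛)*(-13)) = 177 + 221*(-13/8) = 177 - 2873/8 = -1457/8 ≈ -182.13)
(T(391) + b) - 1*(-190885) = ((-3 + 2*391) - 1457/8) - 1*(-190885) = ((-3 + 782) - 1457/8) + 190885 = (779 - 1457/8) + 190885 = 4775/8 + 190885 = 1531855/8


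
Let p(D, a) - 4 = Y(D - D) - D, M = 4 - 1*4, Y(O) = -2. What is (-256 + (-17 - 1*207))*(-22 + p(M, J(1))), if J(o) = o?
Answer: 9600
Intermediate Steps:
M = 0 (M = 4 - 4 = 0)
p(D, a) = 2 - D (p(D, a) = 4 + (-2 - D) = 2 - D)
(-256 + (-17 - 1*207))*(-22 + p(M, J(1))) = (-256 + (-17 - 1*207))*(-22 + (2 - 1*0)) = (-256 + (-17 - 207))*(-22 + (2 + 0)) = (-256 - 224)*(-22 + 2) = -480*(-20) = 9600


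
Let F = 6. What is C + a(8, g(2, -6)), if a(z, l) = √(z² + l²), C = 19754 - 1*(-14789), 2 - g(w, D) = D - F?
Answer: 34543 + 2*√65 ≈ 34559.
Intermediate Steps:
g(w, D) = 8 - D (g(w, D) = 2 - (D - 1*6) = 2 - (D - 6) = 2 - (-6 + D) = 2 + (6 - D) = 8 - D)
C = 34543 (C = 19754 + 14789 = 34543)
a(z, l) = √(l² + z²)
C + a(8, g(2, -6)) = 34543 + √((8 - 1*(-6))² + 8²) = 34543 + √((8 + 6)² + 64) = 34543 + √(14² + 64) = 34543 + √(196 + 64) = 34543 + √260 = 34543 + 2*√65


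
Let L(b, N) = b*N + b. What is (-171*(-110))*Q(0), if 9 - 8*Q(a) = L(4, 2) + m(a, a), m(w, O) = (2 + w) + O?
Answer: -47025/4 ≈ -11756.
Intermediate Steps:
m(w, O) = 2 + O + w
L(b, N) = b + N*b (L(b, N) = N*b + b = b + N*b)
Q(a) = -5/8 - a/4 (Q(a) = 9/8 - (4*(1 + 2) + (2 + a + a))/8 = 9/8 - (4*3 + (2 + 2*a))/8 = 9/8 - (12 + (2 + 2*a))/8 = 9/8 - (14 + 2*a)/8 = 9/8 + (-7/4 - a/4) = -5/8 - a/4)
(-171*(-110))*Q(0) = (-171*(-110))*(-5/8 - 1/4*0) = 18810*(-5/8 + 0) = 18810*(-5/8) = -47025/4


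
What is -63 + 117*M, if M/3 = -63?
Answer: -22176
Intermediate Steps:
M = -189 (M = 3*(-63) = -189)
-63 + 117*M = -63 + 117*(-189) = -63 - 22113 = -22176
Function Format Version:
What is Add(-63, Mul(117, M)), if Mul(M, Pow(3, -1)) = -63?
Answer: -22176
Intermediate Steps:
M = -189 (M = Mul(3, -63) = -189)
Add(-63, Mul(117, M)) = Add(-63, Mul(117, -189)) = Add(-63, -22113) = -22176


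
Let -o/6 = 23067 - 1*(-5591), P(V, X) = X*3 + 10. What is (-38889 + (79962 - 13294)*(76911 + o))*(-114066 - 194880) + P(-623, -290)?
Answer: 1957471229801470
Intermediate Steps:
P(V, X) = 10 + 3*X (P(V, X) = 3*X + 10 = 10 + 3*X)
o = -171948 (o = -6*(23067 - 1*(-5591)) = -6*(23067 + 5591) = -6*28658 = -171948)
(-38889 + (79962 - 13294)*(76911 + o))*(-114066 - 194880) + P(-623, -290) = (-38889 + (79962 - 13294)*(76911 - 171948))*(-114066 - 194880) + (10 + 3*(-290)) = (-38889 + 66668*(-95037))*(-308946) + (10 - 870) = (-38889 - 6335926716)*(-308946) - 860 = -6335965605*(-308946) - 860 = 1957471229802330 - 860 = 1957471229801470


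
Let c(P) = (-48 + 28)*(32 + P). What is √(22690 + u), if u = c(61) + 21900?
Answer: √42730 ≈ 206.71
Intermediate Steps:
c(P) = -640 - 20*P (c(P) = -20*(32 + P) = -640 - 20*P)
u = 20040 (u = (-640 - 20*61) + 21900 = (-640 - 1220) + 21900 = -1860 + 21900 = 20040)
√(22690 + u) = √(22690 + 20040) = √42730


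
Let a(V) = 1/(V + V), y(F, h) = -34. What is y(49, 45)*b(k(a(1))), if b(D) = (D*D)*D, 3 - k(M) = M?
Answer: -2125/4 ≈ -531.25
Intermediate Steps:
a(V) = 1/(2*V)
k(M) = 3 - M
b(D) = D³ (b(D) = D²*D = D³)
y(49, 45)*b(k(a(1))) = -34*(3 - 1/(2*1))³ = -34*(3 - 1/2)³ = -34*(3 - 1*½)³ = -34*(3 - ½)³ = -34*(5/2)³ = -34*125/8 = -2125/4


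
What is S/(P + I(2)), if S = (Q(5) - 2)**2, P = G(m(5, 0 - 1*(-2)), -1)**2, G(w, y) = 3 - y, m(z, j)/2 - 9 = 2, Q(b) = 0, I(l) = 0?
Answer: 1/4 ≈ 0.25000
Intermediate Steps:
m(z, j) = 22 (m(z, j) = 18 + 2*2 = 18 + 4 = 22)
P = 16 (P = (3 - 1*(-1))**2 = (3 + 1)**2 = 4**2 = 16)
S = 4 (S = (0 - 2)**2 = (-2)**2 = 4)
S/(P + I(2)) = 4/(16 + 0) = 4/16 = (1/16)*4 = 1/4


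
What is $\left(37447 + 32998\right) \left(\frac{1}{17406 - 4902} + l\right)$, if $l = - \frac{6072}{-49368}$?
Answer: $\frac{20272591655}{2338248} \approx 8670.0$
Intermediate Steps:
$l = \frac{23}{187}$ ($l = \left(-6072\right) \left(- \frac{1}{49368}\right) = \frac{23}{187} \approx 0.12299$)
$\left(37447 + 32998\right) \left(\frac{1}{17406 - 4902} + l\right) = \left(37447 + 32998\right) \left(\frac{1}{17406 - 4902} + \frac{23}{187}\right) = 70445 \left(\frac{1}{12504} + \frac{23}{187}\right) = 70445 \cdot \frac{287779}{2338248} = \frac{20272591655}{2338248}$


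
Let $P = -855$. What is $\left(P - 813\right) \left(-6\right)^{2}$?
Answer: $-60048$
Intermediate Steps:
$\left(P - 813\right) \left(-6\right)^{2} = \left(-855 - 813\right) \left(-6\right)^{2} = \left(-1668\right) 36 = -60048$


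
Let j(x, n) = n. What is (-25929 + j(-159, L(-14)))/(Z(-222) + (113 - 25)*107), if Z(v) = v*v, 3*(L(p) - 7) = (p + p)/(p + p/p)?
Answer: -101093/228930 ≈ -0.44159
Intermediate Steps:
L(p) = 7 + 2*p/(3*(1 + p)) (L(p) = 7 + ((p + p)/(p + p/p))/3 = 7 + ((2*p)/(p + 1))/3 = 7 + ((2*p)/(1 + p))/3 = 7 + (2*p/(1 + p))/3 = 7 + 2*p/(3*(1 + p)))
Z(v) = v²
(-25929 + j(-159, L(-14)))/(Z(-222) + (113 - 25)*107) = (-25929 + (21 + 23*(-14))/(3*(1 - 14)))/((-222)² + (113 - 25)*107) = (-25929 + (⅓)*(21 - 322)/(-13))/(49284 + 88*107) = (-25929 + (⅓)*(-1/13)*(-301))/(49284 + 9416) = (-25929 + 301/39)/58700 = -1010930/39*1/58700 = -101093/228930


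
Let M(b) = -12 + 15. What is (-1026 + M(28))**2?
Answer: 1046529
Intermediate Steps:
M(b) = 3
(-1026 + M(28))**2 = (-1026 + 3)**2 = (-1023)**2 = 1046529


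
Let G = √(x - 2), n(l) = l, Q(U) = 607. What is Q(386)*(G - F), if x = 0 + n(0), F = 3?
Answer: -1821 + 607*I*√2 ≈ -1821.0 + 858.43*I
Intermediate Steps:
x = 0 (x = 0 + 0 = 0)
G = I*√2 (G = √(0 - 2) = √(-2) = I*√2 ≈ 1.4142*I)
Q(386)*(G - F) = 607*(I*√2 - 1*3) = 607*(I*√2 - 3) = 607*(-3 + I*√2) = -1821 + 607*I*√2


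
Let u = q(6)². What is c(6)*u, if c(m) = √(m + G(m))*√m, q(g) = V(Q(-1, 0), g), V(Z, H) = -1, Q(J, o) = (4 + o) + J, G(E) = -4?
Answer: 2*√3 ≈ 3.4641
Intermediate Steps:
Q(J, o) = 4 + J + o
q(g) = -1
u = 1 (u = (-1)² = 1)
c(m) = √m*√(-4 + m) (c(m) = √(m - 4)*√m = √(-4 + m)*√m = √m*√(-4 + m))
c(6)*u = (√6*√(-4 + 6))*1 = (√6*√2)*1 = (2*√3)*1 = 2*√3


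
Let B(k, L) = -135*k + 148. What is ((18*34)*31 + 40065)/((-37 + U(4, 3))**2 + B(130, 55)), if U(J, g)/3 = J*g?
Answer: -59037/17401 ≈ -3.3927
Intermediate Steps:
B(k, L) = 148 - 135*k
U(J, g) = 3*J*g (U(J, g) = 3*(J*g) = 3*J*g)
((18*34)*31 + 40065)/((-37 + U(4, 3))**2 + B(130, 55)) = ((18*34)*31 + 40065)/((-37 + 3*4*3)**2 + (148 - 135*130)) = (612*31 + 40065)/((-37 + 36)**2 + (148 - 17550)) = (18972 + 40065)/((-1)**2 - 17402) = 59037/(1 - 17402) = 59037/(-17401) = 59037*(-1/17401) = -59037/17401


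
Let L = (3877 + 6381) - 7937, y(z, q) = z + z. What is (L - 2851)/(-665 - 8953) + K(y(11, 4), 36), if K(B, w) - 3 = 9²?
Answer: 404221/4809 ≈ 84.055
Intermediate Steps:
y(z, q) = 2*z
K(B, w) = 84 (K(B, w) = 3 + 9² = 3 + 81 = 84)
L = 2321 (L = 10258 - 7937 = 2321)
(L - 2851)/(-665 - 8953) + K(y(11, 4), 36) = (2321 - 2851)/(-665 - 8953) + 84 = -530/(-9618) + 84 = -530*(-1/9618) + 84 = 265/4809 + 84 = 404221/4809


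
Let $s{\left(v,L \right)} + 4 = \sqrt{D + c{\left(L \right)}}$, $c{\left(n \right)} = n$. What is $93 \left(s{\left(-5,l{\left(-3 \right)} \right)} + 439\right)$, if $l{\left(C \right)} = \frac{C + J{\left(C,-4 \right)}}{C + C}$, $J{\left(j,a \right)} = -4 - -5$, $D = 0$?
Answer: $40455 + 31 \sqrt{3} \approx 40509.0$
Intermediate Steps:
$J{\left(j,a \right)} = 1$ ($J{\left(j,a \right)} = -4 + 5 = 1$)
$l{\left(C \right)} = \frac{1 + C}{2 C}$ ($l{\left(C \right)} = \frac{C + 1}{C + C} = \frac{1 + C}{2 C}$)
$s{\left(v,L \right)} = -4 + \sqrt{L}$ ($s{\left(v,L \right)} = -4 + \sqrt{0 + L} = -4 + \sqrt{L}$)
$93 \left(s{\left(-5,l{\left(-3 \right)} \right)} + 439\right) = 93 \left(\left(-4 + \sqrt{\frac{1 - 3}{2 \left(-3\right)}}\right) + 439\right) = 93 \left(\left(-4 + \sqrt{\frac{1}{2} \left(- \frac{1}{3}\right) \left(-2\right)}\right) + 439\right) = 93 \left(\left(-4 + \sqrt{\frac{1}{3}}\right) + 439\right) = 93 \left(\left(-4 + \frac{\sqrt{3}}{3}\right) + 439\right) = 93 \left(435 + \frac{\sqrt{3}}{3}\right) = 40455 + 31 \sqrt{3}$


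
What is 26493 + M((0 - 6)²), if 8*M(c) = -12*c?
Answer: 26439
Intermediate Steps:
M(c) = -3*c/2 (M(c) = (-12*c)/8 = -3*c/2)
26493 + M((0 - 6)²) = 26493 - 3*(0 - 6)²/2 = 26493 - 3/2*(-6)² = 26493 - 3/2*36 = 26493 - 54 = 26439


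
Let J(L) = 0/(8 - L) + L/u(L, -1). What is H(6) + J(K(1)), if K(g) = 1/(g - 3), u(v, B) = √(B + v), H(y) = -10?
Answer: -10 + I*√6/6 ≈ -10.0 + 0.40825*I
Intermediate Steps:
K(g) = 1/(-3 + g)
J(L) = L/√(-1 + L) (J(L) = 0/(8 - L) + L/(√(-1 + L)) = 0 + L/√(-1 + L) = L/√(-1 + L))
H(6) + J(K(1)) = -10 + 1/((-3 + 1)*√(-1 + 1/(-3 + 1))) = -10 + 1/((-2)*√(-1 + 1/(-2))) = -10 - 1/(2*√(-1 - ½)) = -10 - (-1)*I*√6/6 = -10 + I*√6/6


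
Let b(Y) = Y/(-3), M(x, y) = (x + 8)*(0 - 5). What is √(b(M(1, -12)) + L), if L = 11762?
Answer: √11777 ≈ 108.52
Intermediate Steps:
M(x, y) = -40 - 5*x (M(x, y) = (8 + x)*(-5) = -40 - 5*x)
b(Y) = -Y/3 (b(Y) = Y*(-⅓) = -Y/3)
√(b(M(1, -12)) + L) = √(-(-40 - 5*1)/3 + 11762) = √(-(-40 - 5)/3 + 11762) = √(-⅓*(-45) + 11762) = √(15 + 11762) = √11777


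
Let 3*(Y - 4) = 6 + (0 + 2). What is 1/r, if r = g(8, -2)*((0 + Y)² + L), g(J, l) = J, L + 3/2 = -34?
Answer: 9/644 ≈ 0.013975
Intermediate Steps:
L = -71/2 (L = -3/2 - 34 = -71/2 ≈ -35.500)
Y = 20/3 (Y = 4 + (6 + (0 + 2))/3 = 4 + (6 + 2)/3 = 4 + (⅓)*8 = 4 + 8/3 = 20/3 ≈ 6.6667)
r = 644/9 (r = 8*((0 + 20/3)² - 71/2) = 8*((20/3)² - 71/2) = 8*(400/9 - 71/2) = 8*(161/18) = 644/9 ≈ 71.556)
1/r = 1/(644/9) = 9/644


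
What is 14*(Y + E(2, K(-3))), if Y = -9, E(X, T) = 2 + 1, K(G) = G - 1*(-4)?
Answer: -84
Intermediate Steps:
K(G) = 4 + G (K(G) = G + 4 = 4 + G)
E(X, T) = 3
14*(Y + E(2, K(-3))) = 14*(-9 + 3) = 14*(-6) = -84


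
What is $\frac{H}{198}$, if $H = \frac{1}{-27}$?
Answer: $- \frac{1}{5346} \approx -0.00018706$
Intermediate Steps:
$H = - \frac{1}{27} \approx -0.037037$
$\frac{H}{198} = \frac{1}{198} \left(- \frac{1}{27}\right) = - \frac{1}{5346}$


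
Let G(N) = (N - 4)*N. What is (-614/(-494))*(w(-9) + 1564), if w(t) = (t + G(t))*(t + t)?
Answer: -6140/13 ≈ -472.31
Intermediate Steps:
G(N) = N*(-4 + N) (G(N) = (-4 + N)*N = N*(-4 + N))
w(t) = 2*t*(t + t*(-4 + t)) (w(t) = (t + t*(-4 + t))*(t + t) = (t + t*(-4 + t))*(2*t) = 2*t*(t + t*(-4 + t)))
(-614/(-494))*(w(-9) + 1564) = (-614/(-494))*(2*(-9)**2*(-3 - 9) + 1564) = (-614*(-1/494))*(2*81*(-12) + 1564) = 307*(-1944 + 1564)/247 = (307/247)*(-380) = -6140/13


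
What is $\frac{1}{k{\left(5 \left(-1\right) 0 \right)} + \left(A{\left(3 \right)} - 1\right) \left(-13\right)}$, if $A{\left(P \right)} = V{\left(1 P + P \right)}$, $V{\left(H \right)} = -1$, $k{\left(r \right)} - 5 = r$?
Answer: $\frac{1}{31} \approx 0.032258$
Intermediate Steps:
$k{\left(r \right)} = 5 + r$
$A{\left(P \right)} = -1$
$\frac{1}{k{\left(5 \left(-1\right) 0 \right)} + \left(A{\left(3 \right)} - 1\right) \left(-13\right)} = \frac{1}{\left(5 + 5 \left(-1\right) 0\right) + \left(-1 - 1\right) \left(-13\right)} = \frac{1}{\left(5 - 0\right) - -26} = \frac{1}{\left(5 + 0\right) + 26} = \frac{1}{5 + 26} = \frac{1}{31}$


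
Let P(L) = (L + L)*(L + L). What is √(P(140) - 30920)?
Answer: 2*√11870 ≈ 217.90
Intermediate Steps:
P(L) = 4*L² (P(L) = (2*L)*(2*L) = 4*L²)
√(P(140) - 30920) = √(4*140² - 30920) = √(4*19600 - 30920) = √(78400 - 30920) = √47480 = 2*√11870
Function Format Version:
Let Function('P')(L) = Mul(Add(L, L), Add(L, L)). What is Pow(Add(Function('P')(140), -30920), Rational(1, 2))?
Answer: Mul(2, Pow(11870, Rational(1, 2))) ≈ 217.90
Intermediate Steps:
Function('P')(L) = Mul(4, Pow(L, 2)) (Function('P')(L) = Mul(Mul(2, L), Mul(2, L)) = Mul(4, Pow(L, 2)))
Pow(Add(Function('P')(140), -30920), Rational(1, 2)) = Pow(Add(Mul(4, Pow(140, 2)), -30920), Rational(1, 2)) = Pow(Add(Mul(4, 19600), -30920), Rational(1, 2)) = Pow(Add(78400, -30920), Rational(1, 2)) = Pow(47480, Rational(1, 2)) = Mul(2, Pow(11870, Rational(1, 2)))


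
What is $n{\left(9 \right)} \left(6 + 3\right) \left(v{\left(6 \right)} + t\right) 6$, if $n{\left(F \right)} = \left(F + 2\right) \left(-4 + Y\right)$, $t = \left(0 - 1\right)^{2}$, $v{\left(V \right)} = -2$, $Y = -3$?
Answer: $4158$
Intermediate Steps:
$t = 1$ ($t = \left(-1\right)^{2} = 1$)
$n{\left(F \right)} = -14 - 7 F$ ($n{\left(F \right)} = \left(F + 2\right) \left(-4 - 3\right) = \left(2 + F\right) \left(-7\right) = -14 - 7 F$)
$n{\left(9 \right)} \left(6 + 3\right) \left(v{\left(6 \right)} + t\right) 6 = \left(-14 - 63\right) \left(6 + 3\right) \left(-2 + 1\right) 6 = \left(-14 - 63\right) 9 \left(\left(-1\right) 6\right) = - 77 \cdot 9 \left(-6\right) = \left(-77\right) \left(-54\right) = 4158$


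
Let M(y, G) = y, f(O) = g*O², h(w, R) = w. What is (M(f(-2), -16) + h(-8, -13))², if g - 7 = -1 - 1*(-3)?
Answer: 784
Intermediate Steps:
g = 9 (g = 7 + (-1 - 1*(-3)) = 7 + (-1 + 3) = 7 + 2 = 9)
f(O) = 9*O²
(M(f(-2), -16) + h(-8, -13))² = (9*(-2)² - 8)² = (9*4 - 8)² = (36 - 8)² = 28² = 784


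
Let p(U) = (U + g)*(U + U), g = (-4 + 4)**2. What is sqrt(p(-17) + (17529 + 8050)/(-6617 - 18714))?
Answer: 87*sqrt(48914161)/25331 ≈ 24.021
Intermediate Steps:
g = 0 (g = 0**2 = 0)
p(U) = 2*U**2 (p(U) = (U + 0)*(U + U) = U*(2*U) = 2*U**2)
sqrt(p(-17) + (17529 + 8050)/(-6617 - 18714)) = sqrt(2*(-17)**2 + (17529 + 8050)/(-6617 - 18714)) = sqrt(2*289 + 25579/(-25331)) = sqrt(578 + 25579*(-1/25331)) = sqrt(578 - 25579/25331) = sqrt(14615739/25331) = 87*sqrt(48914161)/25331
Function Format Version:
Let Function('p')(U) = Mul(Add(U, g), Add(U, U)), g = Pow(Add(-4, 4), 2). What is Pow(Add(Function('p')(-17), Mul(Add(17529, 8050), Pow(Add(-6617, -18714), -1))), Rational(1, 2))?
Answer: Mul(Rational(87, 25331), Pow(48914161, Rational(1, 2))) ≈ 24.021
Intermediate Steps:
g = 0 (g = Pow(0, 2) = 0)
Function('p')(U) = Mul(2, Pow(U, 2)) (Function('p')(U) = Mul(Add(U, 0), Add(U, U)) = Mul(U, Mul(2, U)) = Mul(2, Pow(U, 2)))
Pow(Add(Function('p')(-17), Mul(Add(17529, 8050), Pow(Add(-6617, -18714), -1))), Rational(1, 2)) = Pow(Add(Mul(2, Pow(-17, 2)), Mul(Add(17529, 8050), Pow(Add(-6617, -18714), -1))), Rational(1, 2)) = Pow(Add(Mul(2, 289), Mul(25579, Pow(-25331, -1))), Rational(1, 2)) = Pow(Add(578, Mul(25579, Rational(-1, 25331))), Rational(1, 2)) = Pow(Add(578, Rational(-25579, 25331)), Rational(1, 2)) = Pow(Rational(14615739, 25331), Rational(1, 2)) = Mul(Rational(87, 25331), Pow(48914161, Rational(1, 2)))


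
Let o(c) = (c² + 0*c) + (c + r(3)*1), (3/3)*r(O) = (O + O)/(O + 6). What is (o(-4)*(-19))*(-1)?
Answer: 722/3 ≈ 240.67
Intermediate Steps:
r(O) = 2*O/(6 + O) (r(O) = (O + O)/(O + 6) = (2*O)/(6 + O) = 2*O/(6 + O))
o(c) = ⅔ + c + c² (o(c) = (c² + 0*c) + (c + (2*3/(6 + 3))*1) = (c² + 0) + (c + (2*3/9)*1) = c² + (c + (2*3*(⅑))*1) = c² + (c + (⅔)*1) = c² + (c + ⅔) = c² + (⅔ + c) = ⅔ + c + c²)
(o(-4)*(-19))*(-1) = ((⅔ - 4 + (-4)²)*(-19))*(-1) = ((⅔ - 4 + 16)*(-19))*(-1) = ((38/3)*(-19))*(-1) = -722/3*(-1) = 722/3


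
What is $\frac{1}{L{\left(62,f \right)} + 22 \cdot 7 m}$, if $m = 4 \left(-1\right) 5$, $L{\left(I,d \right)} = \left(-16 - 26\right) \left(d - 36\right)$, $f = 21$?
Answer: $- \frac{1}{2450} \approx -0.00040816$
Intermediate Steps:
$L{\left(I,d \right)} = 1512 - 42 d$ ($L{\left(I,d \right)} = - 42 \left(-36 + d\right) = 1512 - 42 d$)
$m = -20$ ($m = \left(-4\right) 5 = -20$)
$\frac{1}{L{\left(62,f \right)} + 22 \cdot 7 m} = \frac{1}{\left(1512 - 882\right) + 22 \cdot 7 \left(-20\right)} = \frac{1}{\left(1512 - 882\right) + 154 \left(-20\right)} = \frac{1}{630 - 3080} = \frac{1}{-2450} = - \frac{1}{2450}$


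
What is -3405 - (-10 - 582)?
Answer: -2813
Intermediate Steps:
-3405 - (-10 - 582) = -3405 - 1*(-592) = -3405 + 592 = -2813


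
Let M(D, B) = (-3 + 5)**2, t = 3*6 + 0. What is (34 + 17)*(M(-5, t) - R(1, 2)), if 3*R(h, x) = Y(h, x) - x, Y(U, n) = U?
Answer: 221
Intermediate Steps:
t = 18 (t = 18 + 0 = 18)
R(h, x) = -x/3 + h/3 (R(h, x) = (h - x)/3 = -x/3 + h/3)
M(D, B) = 4 (M(D, B) = 2**2 = 4)
(34 + 17)*(M(-5, t) - R(1, 2)) = (34 + 17)*(4 - (-1/3*2 + (1/3)*1)) = 51*(4 - (-2/3 + 1/3)) = 51*(4 - 1*(-1/3)) = 51*(4 + 1/3) = 51*(13/3) = 221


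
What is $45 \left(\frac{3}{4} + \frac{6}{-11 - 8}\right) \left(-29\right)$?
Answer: $- \frac{43065}{76} \approx -566.64$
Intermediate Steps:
$45 \left(\frac{3}{4} + \frac{6}{-11 - 8}\right) \left(-29\right) = 45 \left(3 \cdot \frac{1}{4} + \frac{6}{-19}\right) \left(-29\right) = 45 \left(\frac{3}{4} + 6 \left(- \frac{1}{19}\right)\right) \left(-29\right) = 45 \left(\frac{3}{4} - \frac{6}{19}\right) \left(-29\right) = 45 \cdot \frac{33}{76} \left(-29\right) = \frac{1485}{76} \left(-29\right) = - \frac{43065}{76}$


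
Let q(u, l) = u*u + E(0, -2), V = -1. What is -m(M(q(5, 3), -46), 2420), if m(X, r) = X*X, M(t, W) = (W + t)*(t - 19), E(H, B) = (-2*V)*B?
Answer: -2500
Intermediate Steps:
E(H, B) = 2*B (E(H, B) = (-2*(-1))*B = 2*B)
q(u, l) = -4 + u**2 (q(u, l) = u*u + 2*(-2) = u**2 - 4 = -4 + u**2)
M(t, W) = (-19 + t)*(W + t) (M(t, W) = (W + t)*(-19 + t) = (-19 + t)*(W + t))
m(X, r) = X**2
-m(M(q(5, 3), -46), 2420) = -((-4 + 5**2)**2 - 19*(-46) - 19*(-4 + 5**2) - 46*(-4 + 5**2))**2 = -((-4 + 25)**2 + 874 - 19*(-4 + 25) - 46*(-4 + 25))**2 = -(21**2 + 874 - 19*21 - 46*21)**2 = -(441 + 874 - 399 - 966)**2 = -1*(-50)**2 = -1*2500 = -2500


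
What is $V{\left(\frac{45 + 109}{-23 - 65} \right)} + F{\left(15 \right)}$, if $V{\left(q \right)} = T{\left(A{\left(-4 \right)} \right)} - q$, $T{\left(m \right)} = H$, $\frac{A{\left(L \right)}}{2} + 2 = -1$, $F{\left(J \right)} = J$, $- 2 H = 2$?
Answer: $\frac{63}{4} \approx 15.75$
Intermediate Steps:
$H = -1$ ($H = \left(- \frac{1}{2}\right) 2 = -1$)
$A{\left(L \right)} = -6$ ($A{\left(L \right)} = -4 + 2 \left(-1\right) = -4 - 2 = -6$)
$T{\left(m \right)} = -1$
$V{\left(q \right)} = -1 - q$
$V{\left(\frac{45 + 109}{-23 - 65} \right)} + F{\left(15 \right)} = \left(-1 - \frac{45 + 109}{-23 - 65}\right) + 15 = \left(-1 - \frac{154}{-88}\right) + 15 = \left(-1 - 154 \left(- \frac{1}{88}\right)\right) + 15 = \left(-1 - - \frac{7}{4}\right) + 15 = \left(-1 + \frac{7}{4}\right) + 15 = \frac{3}{4} + 15 = \frac{63}{4}$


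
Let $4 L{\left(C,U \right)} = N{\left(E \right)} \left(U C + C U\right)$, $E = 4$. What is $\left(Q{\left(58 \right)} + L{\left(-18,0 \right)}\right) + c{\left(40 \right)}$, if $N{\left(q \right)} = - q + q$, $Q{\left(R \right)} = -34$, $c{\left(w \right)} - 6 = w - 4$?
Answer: $8$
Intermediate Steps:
$c{\left(w \right)} = 2 + w$ ($c{\left(w \right)} = 6 + \left(w - 4\right) = 6 + \left(-4 + w\right) = 2 + w$)
$N{\left(q \right)} = 0$
$L{\left(C,U \right)} = 0$ ($L{\left(C,U \right)} = \frac{0 \left(U C + C U\right)}{4} = \frac{0 \left(C U + C U\right)}{4} = \frac{0 \cdot 2 C U}{4} = \frac{1}{4} \cdot 0 = 0$)
$\left(Q{\left(58 \right)} + L{\left(-18,0 \right)}\right) + c{\left(40 \right)} = \left(-34 + 0\right) + \left(2 + 40\right) = -34 + 42 = 8$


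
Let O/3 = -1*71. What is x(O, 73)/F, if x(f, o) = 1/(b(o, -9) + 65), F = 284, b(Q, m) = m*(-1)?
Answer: 1/21016 ≈ 4.7583e-5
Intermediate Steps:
O = -213 (O = 3*(-1*71) = 3*(-71) = -213)
b(Q, m) = -m
x(f, o) = 1/74 (x(f, o) = 1/(-1*(-9) + 65) = 1/(9 + 65) = 1/74)
x(O, 73)/F = (1/74)/284 = (1/74)*(1/284) = 1/21016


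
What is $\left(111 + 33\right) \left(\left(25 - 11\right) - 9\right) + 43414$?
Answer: $44134$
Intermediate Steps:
$\left(111 + 33\right) \left(\left(25 - 11\right) - 9\right) + 43414 = 144 \left(14 - 9\right) + 43414 = 144 \cdot 5 + 43414 = 720 + 43414 = 44134$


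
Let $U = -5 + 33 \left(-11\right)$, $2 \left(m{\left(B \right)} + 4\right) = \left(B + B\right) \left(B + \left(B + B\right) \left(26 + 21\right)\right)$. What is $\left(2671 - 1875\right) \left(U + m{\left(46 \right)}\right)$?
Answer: $159715808$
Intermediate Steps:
$m{\left(B \right)} = -4 + 95 B^{2}$ ($m{\left(B \right)} = -4 + \frac{\left(B + B\right) \left(B + \left(B + B\right) \left(26 + 21\right)\right)}{2} = -4 + \frac{2 B \left(B + 2 B 47\right)}{2} = -4 + \frac{2 B \left(B + 94 B\right)}{2} = -4 + \frac{2 B 95 B}{2} = -4 + \frac{190 B^{2}}{2} = -4 + 95 B^{2}$)
$U = -368$ ($U = -5 - 363 = -368$)
$\left(2671 - 1875\right) \left(U + m{\left(46 \right)}\right) = \left(2671 - 1875\right) \left(-368 - \left(4 - 95 \cdot 46^{2}\right)\right) = 796 \left(-368 + \left(-4 + 95 \cdot 2116\right)\right) = 796 \left(-368 + \left(-4 + 201020\right)\right) = 796 \left(-368 + 201016\right) = 796 \cdot 200648 = 159715808$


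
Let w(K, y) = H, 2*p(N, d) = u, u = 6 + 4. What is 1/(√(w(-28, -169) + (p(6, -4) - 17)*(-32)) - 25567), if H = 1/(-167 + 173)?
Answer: -153402/3922026629 - √13830/3922026629 ≈ -3.9143e-5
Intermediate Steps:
u = 10
p(N, d) = 5 (p(N, d) = (½)*10 = 5)
H = ⅙ (H = 1/6 = ⅙ ≈ 0.16667)
w(K, y) = ⅙
1/(√(w(-28, -169) + (p(6, -4) - 17)*(-32)) - 25567) = 1/(√(⅙ + (5 - 17)*(-32)) - 25567) = 1/(√(⅙ - 12*(-32)) - 25567) = 1/(√(⅙ + 384) - 25567) = 1/(√(2305/6) - 25567) = 1/(√13830/6 - 25567) = 1/(-25567 + √13830/6)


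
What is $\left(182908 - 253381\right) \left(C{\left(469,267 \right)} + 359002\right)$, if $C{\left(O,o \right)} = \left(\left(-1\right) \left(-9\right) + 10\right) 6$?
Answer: $-25307981868$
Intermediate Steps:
$C{\left(O,o \right)} = 114$ ($C{\left(O,o \right)} = \left(9 + 10\right) 6 = 19 \cdot 6 = 114$)
$\left(182908 - 253381\right) \left(C{\left(469,267 \right)} + 359002\right) = \left(182908 - 253381\right) \left(114 + 359002\right) = \left(182908 - 253381\right) 359116 = \left(-70473\right) 359116 = -25307981868$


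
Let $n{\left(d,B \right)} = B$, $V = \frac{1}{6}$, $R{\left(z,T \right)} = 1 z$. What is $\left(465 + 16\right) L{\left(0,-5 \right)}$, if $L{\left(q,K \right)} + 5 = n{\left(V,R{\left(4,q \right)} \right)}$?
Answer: $-481$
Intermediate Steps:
$R{\left(z,T \right)} = z$
$V = \frac{1}{6} \approx 0.16667$
$L{\left(q,K \right)} = -1$ ($L{\left(q,K \right)} = -5 + 4 = -1$)
$\left(465 + 16\right) L{\left(0,-5 \right)} = \left(465 + 16\right) \left(-1\right) = 481 \left(-1\right) = -481$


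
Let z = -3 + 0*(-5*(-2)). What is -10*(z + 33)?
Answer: -300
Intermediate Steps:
z = -3 (z = -3 + 0*10 = -3 + 0 = -3)
-10*(z + 33) = -10*(-3 + 33) = -10*30 = -300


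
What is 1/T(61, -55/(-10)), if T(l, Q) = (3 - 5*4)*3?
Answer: -1/51 ≈ -0.019608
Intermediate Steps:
T(l, Q) = -51 (T(l, Q) = (3 - 20)*3 = -17*3 = -51)
1/T(61, -55/(-10)) = 1/(-51) = -1/51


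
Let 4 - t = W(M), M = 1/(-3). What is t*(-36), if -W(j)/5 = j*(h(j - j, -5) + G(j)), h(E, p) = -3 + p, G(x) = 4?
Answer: -384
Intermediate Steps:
M = -1/3 ≈ -0.33333
W(j) = 20*j (W(j) = -5*j*((-3 - 5) + 4) = -5*j*(-8 + 4) = -5*j*(-4) = -(-20)*j = 20*j)
t = 32/3 (t = 4 - 20*(-1)/3 = 4 - 1*(-20/3) = 4 + 20/3 = 32/3 ≈ 10.667)
t*(-36) = (32/3)*(-36) = -384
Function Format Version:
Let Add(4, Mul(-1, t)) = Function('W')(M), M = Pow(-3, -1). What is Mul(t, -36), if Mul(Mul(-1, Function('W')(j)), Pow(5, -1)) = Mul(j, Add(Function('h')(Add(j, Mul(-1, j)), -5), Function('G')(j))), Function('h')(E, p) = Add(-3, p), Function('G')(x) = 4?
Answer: -384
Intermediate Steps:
M = Rational(-1, 3) ≈ -0.33333
Function('W')(j) = Mul(20, j) (Function('W')(j) = Mul(-5, Mul(j, Add(Add(-3, -5), 4))) = Mul(-5, Mul(j, Add(-8, 4))) = Mul(-5, Mul(j, -4)) = Mul(-5, Mul(-4, j)) = Mul(20, j))
t = Rational(32, 3) (t = Add(4, Mul(-1, Mul(20, Rational(-1, 3)))) = Add(4, Mul(-1, Rational(-20, 3))) = Add(4, Rational(20, 3)) = Rational(32, 3) ≈ 10.667)
Mul(t, -36) = Mul(Rational(32, 3), -36) = -384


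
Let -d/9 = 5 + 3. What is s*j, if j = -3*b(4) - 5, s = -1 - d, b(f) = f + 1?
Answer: -1420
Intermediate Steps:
b(f) = 1 + f
d = -72 (d = -9*(5 + 3) = -9*8 = -72)
s = 71 (s = -1 - 1*(-72) = -1 + 72 = 71)
j = -20 (j = -3*(1 + 4) - 5 = -3*5 - 5 = -15 - 5 = -20)
s*j = 71*(-20) = -1420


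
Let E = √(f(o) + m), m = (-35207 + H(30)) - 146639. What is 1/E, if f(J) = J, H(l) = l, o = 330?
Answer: -I*√181486/181486 ≈ -0.0023474*I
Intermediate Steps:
m = -181816 (m = (-35207 + 30) - 146639 = -35177 - 146639 = -181816)
E = I*√181486 (E = √(330 - 181816) = √(-181486) = I*√181486 ≈ 426.01*I)
1/E = 1/(I*√181486) = -I*√181486/181486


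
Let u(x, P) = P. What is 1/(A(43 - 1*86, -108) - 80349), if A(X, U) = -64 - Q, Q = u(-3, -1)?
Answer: -1/80412 ≈ -1.2436e-5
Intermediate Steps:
Q = -1
A(X, U) = -63 (A(X, U) = -64 - 1*(-1) = -64 + 1 = -63)
1/(A(43 - 1*86, -108) - 80349) = 1/(-63 - 80349) = 1/(-80412) = -1/80412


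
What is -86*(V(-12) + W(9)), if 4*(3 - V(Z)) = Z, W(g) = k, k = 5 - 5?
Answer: -516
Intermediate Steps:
k = 0
W(g) = 0
V(Z) = 3 - Z/4
-86*(V(-12) + W(9)) = -86*((3 - ¼*(-12)) + 0) = -86*((3 + 3) + 0) = -86*(6 + 0) = -86*6 = -516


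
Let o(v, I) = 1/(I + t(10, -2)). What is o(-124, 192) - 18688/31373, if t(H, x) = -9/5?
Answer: -17615423/29835723 ≈ -0.59041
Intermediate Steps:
t(H, x) = -9/5 (t(H, x) = -9*⅕ = -9/5)
o(v, I) = 1/(-9/5 + I) (o(v, I) = 1/(I - 9/5) = 1/(-9/5 + I))
o(-124, 192) - 18688/31373 = 5/(-9 + 5*192) - 18688/31373 = 5/(-9 + 960) - 18688/31373 = 5/951 - 1*18688/31373 = 5*(1/951) - 18688/31373 = 5/951 - 18688/31373 = -17615423/29835723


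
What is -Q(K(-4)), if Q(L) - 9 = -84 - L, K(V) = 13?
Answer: 88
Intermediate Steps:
Q(L) = -75 - L (Q(L) = 9 + (-84 - L) = -75 - L)
-Q(K(-4)) = -(-75 - 1*13) = -(-75 - 13) = -1*(-88) = 88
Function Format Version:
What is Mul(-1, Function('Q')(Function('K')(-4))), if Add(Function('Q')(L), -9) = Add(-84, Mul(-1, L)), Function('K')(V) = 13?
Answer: 88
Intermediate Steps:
Function('Q')(L) = Add(-75, Mul(-1, L)) (Function('Q')(L) = Add(9, Add(-84, Mul(-1, L))) = Add(-75, Mul(-1, L)))
Mul(-1, Function('Q')(Function('K')(-4))) = Mul(-1, Add(-75, Mul(-1, 13))) = Mul(-1, Add(-75, -13)) = Mul(-1, -88) = 88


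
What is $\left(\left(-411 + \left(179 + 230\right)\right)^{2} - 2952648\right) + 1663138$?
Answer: $-1289506$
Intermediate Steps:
$\left(\left(-411 + \left(179 + 230\right)\right)^{2} - 2952648\right) + 1663138 = \left(\left(-411 + 409\right)^{2} - 2952648\right) + 1663138 = \left(\left(-2\right)^{2} - 2952648\right) + 1663138 = \left(4 - 2952648\right) + 1663138 = -2952644 + 1663138 = -1289506$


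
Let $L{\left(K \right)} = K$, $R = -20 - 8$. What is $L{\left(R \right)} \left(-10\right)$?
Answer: $280$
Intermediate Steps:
$R = -28$ ($R = -20 - 8 = -28$)
$L{\left(R \right)} \left(-10\right) = \left(-28\right) \left(-10\right) = 280$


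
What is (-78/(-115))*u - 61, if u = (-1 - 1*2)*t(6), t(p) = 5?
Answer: -1637/23 ≈ -71.174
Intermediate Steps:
u = -15 (u = (-1 - 1*2)*5 = (-1 - 2)*5 = -3*5 = -15)
(-78/(-115))*u - 61 = -78/(-115)*(-15) - 61 = -78*(-1/115)*(-15) - 61 = (78/115)*(-15) - 61 = -234/23 - 61 = -1637/23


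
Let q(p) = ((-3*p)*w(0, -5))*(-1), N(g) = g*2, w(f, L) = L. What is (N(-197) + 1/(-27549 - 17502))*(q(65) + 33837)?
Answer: -194434540630/15017 ≈ -1.2948e+7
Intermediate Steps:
N(g) = 2*g
q(p) = -15*p (q(p) = (-3*p*(-5))*(-1) = (15*p)*(-1) = -15*p)
(N(-197) + 1/(-27549 - 17502))*(q(65) + 33837) = (2*(-197) + 1/(-27549 - 17502))*(-15*65 + 33837) = (-394 + 1/(-45051))*(-975 + 33837) = (-394 - 1/45051)*32862 = -17750095/45051*32862 = -194434540630/15017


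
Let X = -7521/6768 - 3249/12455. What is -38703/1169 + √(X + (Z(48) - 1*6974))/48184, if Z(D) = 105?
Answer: -5529/167 + 13*I*√908120566695/7201580640 ≈ -33.108 + 0.0017202*I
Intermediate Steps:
X = -820307/597840 (X = -7521*1/6768 - 3249*1/12455 = -2507/2256 - 3249/12455 = -820307/597840 ≈ -1.3721)
-38703/1169 + √(X + (Z(48) - 1*6974))/48184 = -38703/1169 + √(-820307/597840 + (105 - 1*6974))/48184 = -38703*1/1169 + √(-820307/597840 + (105 - 6974))*(1/48184) = -5529/167 + √(-820307/597840 - 6869)*(1/48184) = -5529/167 + √(-4107383267/597840)*(1/48184) = -5529/167 + (13*I*√908120566695/149460)*(1/48184) = -5529/167 + 13*I*√908120566695/7201580640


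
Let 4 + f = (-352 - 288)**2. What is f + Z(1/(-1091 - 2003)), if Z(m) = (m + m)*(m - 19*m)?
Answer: 980248833555/2393209 ≈ 4.0960e+5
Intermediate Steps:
f = 409596 (f = -4 + (-352 - 288)**2 = -4 + (-640)**2 = -4 + 409600 = 409596)
Z(m) = -36*m**2 (Z(m) = (2*m)*(-18*m) = -36*m**2)
f + Z(1/(-1091 - 2003)) = 409596 - 36/(-1091 - 2003)**2 = 409596 - 36*(1/(-3094))**2 = 409596 - 36*(-1/3094)**2 = 409596 - 36*1/9572836 = 409596 - 9/2393209 = 980248833555/2393209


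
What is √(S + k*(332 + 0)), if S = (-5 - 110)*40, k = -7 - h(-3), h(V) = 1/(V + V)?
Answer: I*√61818/3 ≈ 82.877*I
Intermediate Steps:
h(V) = 1/(2*V)
k = -41/6 (k = -7 - 1/(2*(-3)) = -7 - (-1)/(2*3) = -7 - 1*(-⅙) = -7 + ⅙ = -41/6 ≈ -6.8333)
S = -4600 (S = -115*40 = -4600)
√(S + k*(332 + 0)) = √(-4600 - 41*(332 + 0)/6) = √(-4600 - 41/6*332) = √(-4600 - 6806/3) = √(-20606/3) = I*√61818/3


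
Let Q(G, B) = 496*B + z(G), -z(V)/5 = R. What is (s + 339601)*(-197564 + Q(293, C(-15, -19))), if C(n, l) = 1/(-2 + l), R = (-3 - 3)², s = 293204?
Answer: -876038367200/7 ≈ -1.2515e+11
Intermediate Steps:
R = 36 (R = (-6)² = 36)
z(V) = -180 (z(V) = -5*36 = -180)
Q(G, B) = -180 + 496*B (Q(G, B) = 496*B - 180 = -180 + 496*B)
(s + 339601)*(-197564 + Q(293, C(-15, -19))) = (293204 + 339601)*(-197564 + (-180 + 496/(-2 - 19))) = 632805*(-197564 + (-180 + 496/(-21))) = 632805*(-197564 + (-180 + 496*(-1/21))) = 632805*(-197564 + (-180 - 496/21)) = 632805*(-197564 - 4276/21) = 632805*(-4153120/21) = -876038367200/7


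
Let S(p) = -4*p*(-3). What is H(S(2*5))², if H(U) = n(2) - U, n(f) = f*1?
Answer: 13924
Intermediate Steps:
S(p) = 12*p
n(f) = f
H(U) = 2 - U
H(S(2*5))² = (2 - 12*2*5)² = (2 - 12*10)² = (2 - 1*120)² = (2 - 120)² = (-118)² = 13924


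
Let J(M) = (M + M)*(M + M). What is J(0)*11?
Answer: 0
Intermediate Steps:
J(M) = 4*M**2 (J(M) = (2*M)*(2*M) = 4*M**2)
J(0)*11 = (4*0**2)*11 = (4*0)*11 = 0*11 = 0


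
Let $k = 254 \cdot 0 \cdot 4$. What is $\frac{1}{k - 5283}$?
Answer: $- \frac{1}{5283} \approx -0.00018929$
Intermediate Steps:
$k = 0$ ($k = 254 \cdot 0 = 0$)
$\frac{1}{k - 5283} = \frac{1}{0 - 5283} = \frac{1}{-5283} = - \frac{1}{5283}$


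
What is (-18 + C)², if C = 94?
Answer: 5776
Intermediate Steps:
(-18 + C)² = (-18 + 94)² = 76² = 5776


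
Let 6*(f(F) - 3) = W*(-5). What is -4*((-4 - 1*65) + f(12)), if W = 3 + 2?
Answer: 842/3 ≈ 280.67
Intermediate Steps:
W = 5
f(F) = -7/6 (f(F) = 3 + (5*(-5))/6 = 3 + (1/6)*(-25) = 3 - 25/6 = -7/6)
-4*((-4 - 1*65) + f(12)) = -4*((-4 - 1*65) - 7/6) = -4*((-4 - 65) - 7/6) = -4*(-69 - 7/6) = -4*(-421/6) = 842/3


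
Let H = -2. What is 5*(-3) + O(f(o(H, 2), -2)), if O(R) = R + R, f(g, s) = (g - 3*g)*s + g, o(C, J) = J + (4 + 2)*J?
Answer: 125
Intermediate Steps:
o(C, J) = 7*J (o(C, J) = J + 6*J = 7*J)
f(g, s) = g - 2*g*s (f(g, s) = (-2*g)*s + g = -2*g*s + g = g - 2*g*s)
O(R) = 2*R
5*(-3) + O(f(o(H, 2), -2)) = 5*(-3) + 2*((7*2)*(1 - 2*(-2))) = -15 + 2*(14*(1 + 4)) = -15 + 2*(14*5) = -15 + 2*70 = -15 + 140 = 125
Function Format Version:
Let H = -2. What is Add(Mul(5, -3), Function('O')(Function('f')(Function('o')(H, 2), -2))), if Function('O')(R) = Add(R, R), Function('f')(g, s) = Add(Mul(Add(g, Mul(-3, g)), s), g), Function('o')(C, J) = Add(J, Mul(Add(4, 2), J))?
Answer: 125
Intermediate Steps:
Function('o')(C, J) = Mul(7, J) (Function('o')(C, J) = Add(J, Mul(6, J)) = Mul(7, J))
Function('f')(g, s) = Add(g, Mul(-2, g, s)) (Function('f')(g, s) = Add(Mul(Mul(-2, g), s), g) = Add(Mul(-2, g, s), g) = Add(g, Mul(-2, g, s)))
Function('O')(R) = Mul(2, R)
Add(Mul(5, -3), Function('O')(Function('f')(Function('o')(H, 2), -2))) = Add(Mul(5, -3), Mul(2, Mul(Mul(7, 2), Add(1, Mul(-2, -2))))) = Add(-15, Mul(2, Mul(14, Add(1, 4)))) = Add(-15, Mul(2, Mul(14, 5))) = Add(-15, Mul(2, 70)) = Add(-15, 140) = 125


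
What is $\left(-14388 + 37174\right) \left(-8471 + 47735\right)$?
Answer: $894669504$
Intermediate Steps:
$\left(-14388 + 37174\right) \left(-8471 + 47735\right) = 22786 \cdot 39264 = 894669504$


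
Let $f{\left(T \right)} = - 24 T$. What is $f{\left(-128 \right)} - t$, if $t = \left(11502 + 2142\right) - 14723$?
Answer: $4151$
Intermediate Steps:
$t = -1079$ ($t = 13644 - 14723 = -1079$)
$f{\left(-128 \right)} - t = \left(-24\right) \left(-128\right) - -1079 = 3072 + 1079 = 4151$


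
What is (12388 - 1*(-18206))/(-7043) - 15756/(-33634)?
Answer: -459014544/118442131 ≈ -3.8754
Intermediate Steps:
(12388 - 1*(-18206))/(-7043) - 15756/(-33634) = (12388 + 18206)*(-1/7043) - 15756*(-1/33634) = 30594*(-1/7043) + 7878/16817 = -30594/7043 + 7878/16817 = -459014544/118442131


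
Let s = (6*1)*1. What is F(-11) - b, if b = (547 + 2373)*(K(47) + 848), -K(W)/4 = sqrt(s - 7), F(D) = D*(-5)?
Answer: -2476105 + 11680*I ≈ -2.4761e+6 + 11680.0*I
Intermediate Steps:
F(D) = -5*D
s = 6 (s = 6*1 = 6)
K(W) = -4*I (K(W) = -4*sqrt(6 - 7) = -4*I)
b = 2476160 - 11680*I (b = (547 + 2373)*(-4*I + 848) = 2920*(848 - 4*I) = 2476160 - 11680*I ≈ 2.4762e+6 - 11680.0*I)
F(-11) - b = -5*(-11) - (2476160 - 11680*I) = 55 + (-2476160 + 11680*I) = -2476105 + 11680*I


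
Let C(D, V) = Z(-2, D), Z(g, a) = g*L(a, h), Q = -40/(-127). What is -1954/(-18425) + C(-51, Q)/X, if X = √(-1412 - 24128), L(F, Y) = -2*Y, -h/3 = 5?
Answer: 1954/18425 + 6*I*√6385/1277 ≈ 0.10605 + 0.37544*I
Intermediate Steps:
h = -15 (h = -3*5 = -15)
Q = 40/127 (Q = -40*(-1/127) = 40/127 ≈ 0.31496)
Z(g, a) = 30*g (Z(g, a) = g*(-2*(-15)) = g*30 = 30*g)
C(D, V) = -60 (C(D, V) = 30*(-2) = -60)
X = 2*I*√6385 (X = √(-25540) = 2*I*√6385 ≈ 159.81*I)
-1954/(-18425) + C(-51, Q)/X = -1954/(-18425) - 60*(-I*√6385/12770) = -1954*(-1/18425) - (-6)*I*√6385/1277 = 1954/18425 + 6*I*√6385/1277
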